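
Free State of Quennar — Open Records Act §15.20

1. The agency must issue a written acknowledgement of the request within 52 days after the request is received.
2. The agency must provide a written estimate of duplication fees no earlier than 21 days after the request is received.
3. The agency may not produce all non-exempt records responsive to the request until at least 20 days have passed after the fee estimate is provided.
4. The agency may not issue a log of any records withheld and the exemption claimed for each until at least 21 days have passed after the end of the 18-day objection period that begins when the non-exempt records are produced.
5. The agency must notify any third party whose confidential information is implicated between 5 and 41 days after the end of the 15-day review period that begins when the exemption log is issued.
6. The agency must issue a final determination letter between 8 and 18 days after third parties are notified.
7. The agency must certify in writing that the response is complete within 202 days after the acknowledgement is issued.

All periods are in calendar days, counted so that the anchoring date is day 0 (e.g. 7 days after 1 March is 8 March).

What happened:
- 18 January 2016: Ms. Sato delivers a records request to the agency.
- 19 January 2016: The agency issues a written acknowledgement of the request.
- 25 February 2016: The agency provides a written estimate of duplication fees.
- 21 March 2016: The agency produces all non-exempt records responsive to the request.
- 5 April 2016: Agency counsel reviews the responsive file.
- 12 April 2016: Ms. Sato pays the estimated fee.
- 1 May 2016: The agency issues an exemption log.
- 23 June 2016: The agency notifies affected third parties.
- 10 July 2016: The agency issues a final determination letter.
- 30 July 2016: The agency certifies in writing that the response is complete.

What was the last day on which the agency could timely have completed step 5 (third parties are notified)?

26 June 2016

The exemption log is issued on 1 May 2016; the 15-day review period therefore ends 16 May 2016, and step 5 runs from that date. The window is 5–41 days after 16 May 2016; it closes on 26 June 2016.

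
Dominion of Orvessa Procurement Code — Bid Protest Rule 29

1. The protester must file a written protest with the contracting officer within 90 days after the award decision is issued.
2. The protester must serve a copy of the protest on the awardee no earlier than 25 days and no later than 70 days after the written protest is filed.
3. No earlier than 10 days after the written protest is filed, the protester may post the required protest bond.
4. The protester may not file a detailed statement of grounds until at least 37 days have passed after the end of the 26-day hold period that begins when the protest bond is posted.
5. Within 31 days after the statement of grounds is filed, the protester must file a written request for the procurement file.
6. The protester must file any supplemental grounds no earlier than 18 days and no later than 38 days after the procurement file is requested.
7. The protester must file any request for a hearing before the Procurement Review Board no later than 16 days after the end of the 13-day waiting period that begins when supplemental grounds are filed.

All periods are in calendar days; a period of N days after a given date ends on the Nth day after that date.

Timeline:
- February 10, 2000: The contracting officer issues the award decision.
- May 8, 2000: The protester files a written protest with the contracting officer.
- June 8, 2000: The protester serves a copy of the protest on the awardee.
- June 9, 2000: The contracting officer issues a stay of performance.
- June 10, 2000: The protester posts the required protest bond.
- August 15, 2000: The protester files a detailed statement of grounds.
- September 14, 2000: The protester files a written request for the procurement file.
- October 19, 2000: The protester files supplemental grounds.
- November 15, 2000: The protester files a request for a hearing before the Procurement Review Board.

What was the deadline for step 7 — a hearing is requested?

November 17, 2000

Supplemental grounds are filed on October 19, 2000; the 13-day waiting period therefore ends November 1, 2000, and step 7 runs from that date. 16 days after November 1, 2000 is November 17, 2000.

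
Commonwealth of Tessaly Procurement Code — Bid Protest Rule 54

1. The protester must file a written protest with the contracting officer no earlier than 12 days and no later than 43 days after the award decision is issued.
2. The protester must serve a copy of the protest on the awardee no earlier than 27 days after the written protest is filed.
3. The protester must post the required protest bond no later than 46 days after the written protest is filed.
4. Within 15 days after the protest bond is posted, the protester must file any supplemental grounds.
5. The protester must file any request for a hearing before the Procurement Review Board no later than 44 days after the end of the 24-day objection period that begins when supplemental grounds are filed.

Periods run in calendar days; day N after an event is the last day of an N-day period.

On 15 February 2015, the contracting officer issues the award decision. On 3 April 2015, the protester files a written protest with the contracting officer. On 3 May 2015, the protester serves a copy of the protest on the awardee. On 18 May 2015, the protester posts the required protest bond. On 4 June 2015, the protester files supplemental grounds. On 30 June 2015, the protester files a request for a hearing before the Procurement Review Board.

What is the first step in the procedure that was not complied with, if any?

(1) the permitted window runs from 15 February 2015 + 12 = 27 February 2015 to 15 February 2015 + 43 = 30 March 2015; 3 April 2015 is 4 days past the end of the window.
Later steps need not be reached.

Step 1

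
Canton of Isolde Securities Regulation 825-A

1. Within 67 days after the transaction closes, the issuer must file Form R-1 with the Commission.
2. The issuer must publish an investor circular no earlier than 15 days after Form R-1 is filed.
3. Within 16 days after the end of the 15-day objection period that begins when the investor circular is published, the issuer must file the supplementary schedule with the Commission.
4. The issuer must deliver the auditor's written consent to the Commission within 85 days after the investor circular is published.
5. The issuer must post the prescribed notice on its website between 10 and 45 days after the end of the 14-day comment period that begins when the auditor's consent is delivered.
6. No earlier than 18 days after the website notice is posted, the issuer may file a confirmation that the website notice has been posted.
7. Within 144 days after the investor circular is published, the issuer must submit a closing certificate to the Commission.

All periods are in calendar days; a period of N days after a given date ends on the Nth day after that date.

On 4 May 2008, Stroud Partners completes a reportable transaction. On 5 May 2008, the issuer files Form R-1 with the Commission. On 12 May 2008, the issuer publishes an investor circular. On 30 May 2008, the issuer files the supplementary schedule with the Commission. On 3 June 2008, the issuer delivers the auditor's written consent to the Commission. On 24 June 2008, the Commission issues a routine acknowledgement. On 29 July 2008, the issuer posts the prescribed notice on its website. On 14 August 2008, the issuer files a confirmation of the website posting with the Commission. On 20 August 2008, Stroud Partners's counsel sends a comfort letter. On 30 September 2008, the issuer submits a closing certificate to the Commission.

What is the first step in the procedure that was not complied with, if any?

Step 2

Step 1: 67 days after 4 May 2008 (when the transaction closes) is 10 July 2008; completed 5 May 2008, before the deadline.
Step 2: the earliest permitted date is 15 days after 5 May 2008 (when Form R-1 is filed), i.e. 20 May 2008; done 12 May 2008 — 8 days too early.
That is the first point of non-compliance.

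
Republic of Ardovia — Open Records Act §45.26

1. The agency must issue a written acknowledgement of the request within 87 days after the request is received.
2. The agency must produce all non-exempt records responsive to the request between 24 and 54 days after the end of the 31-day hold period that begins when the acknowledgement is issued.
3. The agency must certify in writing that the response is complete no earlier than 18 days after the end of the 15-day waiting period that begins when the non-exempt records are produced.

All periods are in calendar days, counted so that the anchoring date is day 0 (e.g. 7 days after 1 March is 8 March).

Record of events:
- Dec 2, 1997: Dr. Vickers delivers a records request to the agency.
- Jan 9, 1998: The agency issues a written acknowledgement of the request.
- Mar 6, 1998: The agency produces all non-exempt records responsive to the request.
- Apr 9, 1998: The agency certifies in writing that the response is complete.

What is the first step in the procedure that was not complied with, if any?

None — every step was satisfied

Step 1 — counting 87 days from Dec 2, 1997 (when the request is received) gives a deadline of Feb 27, 1998; Jan 9, 1998 is within that limit.
Step 2 — 24 and 54 days from Feb 9, 1998 (end of the 31-day hold period, which began when the acknowledgement is issued on Jan 9, 1998) are Mar 5, 1998 and Apr 4, 1998 respectively; done Mar 6, 1998 — within the window.
Step 3 — must wait 18 days from Mar 21, 1998 (end of the 15-day waiting period, which began when the non-exempt records are produced on Mar 6, 1998), so not before Apr 8, 1998; done Apr 9, 1998 — permitted.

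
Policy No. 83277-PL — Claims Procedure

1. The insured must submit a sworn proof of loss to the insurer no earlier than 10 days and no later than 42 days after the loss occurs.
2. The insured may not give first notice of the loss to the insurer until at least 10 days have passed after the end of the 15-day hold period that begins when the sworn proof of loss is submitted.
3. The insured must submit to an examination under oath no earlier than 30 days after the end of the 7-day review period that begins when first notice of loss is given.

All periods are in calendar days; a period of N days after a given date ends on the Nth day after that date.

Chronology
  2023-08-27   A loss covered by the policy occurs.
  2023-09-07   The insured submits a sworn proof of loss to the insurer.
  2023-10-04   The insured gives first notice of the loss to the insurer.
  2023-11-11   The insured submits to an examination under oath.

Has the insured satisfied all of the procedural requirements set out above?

Yes

(1) the permitted window runs from 2023-08-27 + 10 = 2023-09-06 to 2023-08-27 + 42 = 2023-10-08; 2023-09-07 falls inside that range.
(2) permitted from 2023-09-22 + 10 days = 2023-10-02 onward; done 2023-10-04, after the minimum wait.
(3) permitted from 2023-10-11 + 30 days = 2023-11-10 onward; done 2023-11-11, after the minimum wait.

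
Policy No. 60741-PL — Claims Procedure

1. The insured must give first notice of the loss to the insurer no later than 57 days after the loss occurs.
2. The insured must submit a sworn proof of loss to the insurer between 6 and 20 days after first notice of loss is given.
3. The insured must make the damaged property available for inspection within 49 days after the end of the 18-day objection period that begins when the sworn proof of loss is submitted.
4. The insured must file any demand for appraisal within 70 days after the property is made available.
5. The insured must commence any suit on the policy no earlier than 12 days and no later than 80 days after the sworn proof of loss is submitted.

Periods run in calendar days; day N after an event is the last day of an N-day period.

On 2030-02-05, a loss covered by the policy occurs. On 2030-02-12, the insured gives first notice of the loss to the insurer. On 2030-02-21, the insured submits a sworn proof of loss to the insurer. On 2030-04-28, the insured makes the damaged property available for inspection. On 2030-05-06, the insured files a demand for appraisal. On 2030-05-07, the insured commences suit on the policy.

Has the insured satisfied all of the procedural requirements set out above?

Step 1: 57 days after 2030-02-05 (when the loss occurs) is 2030-04-03; done 2030-02-12 — timely.
Step 2: the window is 6–20 days after 2030-02-12 (when first notice of loss is given), so 2030-02-18 through 2030-03-04; done 2030-02-21, which is between those dates.
Step 3: 49 days after 2030-03-11 (end of the 18-day objection period, which began when the sworn proof of loss is submitted on 2030-02-21) is 2030-04-29; done 2030-04-28 — timely.
Step 4: 70 days after 2030-04-28 (when the property is made available) is 2030-07-07; completed 2030-05-06, before the deadline.
Step 5: the window is 12–80 days after 2030-02-21 (when the sworn proof of loss is submitted), so 2030-03-05 through 2030-05-12; 2030-05-07 falls inside that range.

Yes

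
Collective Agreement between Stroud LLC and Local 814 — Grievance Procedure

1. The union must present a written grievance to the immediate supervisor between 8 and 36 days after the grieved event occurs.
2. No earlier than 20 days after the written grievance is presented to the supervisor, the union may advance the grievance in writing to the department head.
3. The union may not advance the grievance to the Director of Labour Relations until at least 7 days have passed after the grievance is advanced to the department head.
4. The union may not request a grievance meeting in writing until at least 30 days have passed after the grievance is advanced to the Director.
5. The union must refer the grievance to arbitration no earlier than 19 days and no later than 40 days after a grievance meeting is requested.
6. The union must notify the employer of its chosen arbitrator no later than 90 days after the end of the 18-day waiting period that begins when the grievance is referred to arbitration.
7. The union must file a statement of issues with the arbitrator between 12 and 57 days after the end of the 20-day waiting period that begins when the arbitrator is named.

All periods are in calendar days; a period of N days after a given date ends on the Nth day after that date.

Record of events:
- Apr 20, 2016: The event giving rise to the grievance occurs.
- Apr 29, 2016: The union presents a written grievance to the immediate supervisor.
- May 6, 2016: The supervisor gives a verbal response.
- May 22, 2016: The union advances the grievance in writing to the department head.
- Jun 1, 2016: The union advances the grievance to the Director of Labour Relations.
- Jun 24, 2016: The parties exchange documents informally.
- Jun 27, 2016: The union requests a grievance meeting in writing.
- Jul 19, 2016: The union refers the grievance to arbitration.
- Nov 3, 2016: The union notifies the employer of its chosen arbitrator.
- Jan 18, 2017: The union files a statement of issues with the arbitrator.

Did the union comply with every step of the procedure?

Step 1: the window is 8–36 days after Apr 20, 2016 (when the grieved event occurs), so Apr 28, 2016 through May 26, 2016; Apr 29, 2016 falls inside that range.
Step 2: the earliest permitted date is 20 days after Apr 29, 2016 (when the written grievance is presented to the supervisor), i.e. May 19, 2016; May 22, 2016 is on or after that date.
Step 3: the earliest permitted date is 7 days after May 22, 2016 (when the grievance is advanced to the department head), i.e. May 29, 2016; Jun 1, 2016 is on or after that date.
Step 4: the earliest permitted date is 30 days after Jun 1, 2016 (when the grievance is advanced to the Director), i.e. Jul 1, 2016; acted on Jun 27, 2016, 4 days prematurely.
The analysis stops there.

No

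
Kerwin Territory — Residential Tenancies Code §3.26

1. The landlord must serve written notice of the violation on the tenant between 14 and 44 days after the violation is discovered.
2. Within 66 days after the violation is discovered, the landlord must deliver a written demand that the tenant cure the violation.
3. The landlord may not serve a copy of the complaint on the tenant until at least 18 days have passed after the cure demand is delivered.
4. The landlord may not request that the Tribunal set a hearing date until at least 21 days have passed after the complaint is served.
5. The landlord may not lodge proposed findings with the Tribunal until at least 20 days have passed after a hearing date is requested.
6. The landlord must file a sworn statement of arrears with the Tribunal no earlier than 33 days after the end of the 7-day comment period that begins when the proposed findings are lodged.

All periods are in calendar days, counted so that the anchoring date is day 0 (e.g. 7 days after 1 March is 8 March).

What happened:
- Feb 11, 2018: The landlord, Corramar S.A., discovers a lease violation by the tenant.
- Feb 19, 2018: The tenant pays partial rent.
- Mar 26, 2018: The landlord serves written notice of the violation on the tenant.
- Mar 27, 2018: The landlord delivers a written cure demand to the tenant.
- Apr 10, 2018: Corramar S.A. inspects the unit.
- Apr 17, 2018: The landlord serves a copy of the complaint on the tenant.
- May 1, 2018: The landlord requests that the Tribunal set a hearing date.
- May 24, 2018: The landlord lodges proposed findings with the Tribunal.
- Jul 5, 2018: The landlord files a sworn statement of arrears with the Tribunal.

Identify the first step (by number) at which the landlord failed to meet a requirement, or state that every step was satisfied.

Step 1: the window is 14–44 days after Feb 11, 2018 (when the violation is discovered), so Feb 25, 2018 through Mar 27, 2018; done Mar 26, 2018 — within the window.
Step 2: 66 days after Feb 11, 2018 (when the violation is discovered) is Apr 18, 2018; completed Mar 27, 2018, before the deadline.
Step 3: the earliest permitted date is 18 days after Mar 27, 2018 (when the cure demand is delivered), i.e. Apr 14, 2018; done Apr 17, 2018, after the minimum wait.
Step 4: the earliest permitted date is 21 days after Apr 17, 2018 (when the complaint is served), i.e. May 8, 2018; done May 1, 2018 — 7 days too early.
The procedure was therefore not followed at step 4.

Step 4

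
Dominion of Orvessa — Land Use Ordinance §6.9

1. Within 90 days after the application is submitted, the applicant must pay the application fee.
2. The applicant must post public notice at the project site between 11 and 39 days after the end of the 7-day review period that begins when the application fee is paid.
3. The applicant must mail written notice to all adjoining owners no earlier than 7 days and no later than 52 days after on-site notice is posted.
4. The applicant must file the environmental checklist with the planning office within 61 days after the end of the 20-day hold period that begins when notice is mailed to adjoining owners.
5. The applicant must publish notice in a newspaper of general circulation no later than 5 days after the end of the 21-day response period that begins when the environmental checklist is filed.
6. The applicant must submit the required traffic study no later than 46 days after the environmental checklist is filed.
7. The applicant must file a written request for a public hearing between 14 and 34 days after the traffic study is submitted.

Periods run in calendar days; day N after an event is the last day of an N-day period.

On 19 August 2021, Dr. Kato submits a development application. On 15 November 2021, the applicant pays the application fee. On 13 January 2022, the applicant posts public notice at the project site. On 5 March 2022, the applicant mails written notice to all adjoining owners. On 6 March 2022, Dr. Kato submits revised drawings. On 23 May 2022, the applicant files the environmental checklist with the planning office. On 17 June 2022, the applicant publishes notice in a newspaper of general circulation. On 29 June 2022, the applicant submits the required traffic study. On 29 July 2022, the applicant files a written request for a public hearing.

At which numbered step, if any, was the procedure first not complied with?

Step 1 — counting 90 days from 19 August 2021 (when the application is submitted) gives a deadline of 17 November 2021; 15 November 2021 is within that limit.
Step 2 — 11 and 39 days from 22 November 2021 (end of the 7-day review period, which began when the application fee is paid on 15 November 2021) are 3 December 2021 and 31 December 2021 respectively; done 13 January 2022 — 13 days after the window closed.
Later steps need not be reached.

Step 2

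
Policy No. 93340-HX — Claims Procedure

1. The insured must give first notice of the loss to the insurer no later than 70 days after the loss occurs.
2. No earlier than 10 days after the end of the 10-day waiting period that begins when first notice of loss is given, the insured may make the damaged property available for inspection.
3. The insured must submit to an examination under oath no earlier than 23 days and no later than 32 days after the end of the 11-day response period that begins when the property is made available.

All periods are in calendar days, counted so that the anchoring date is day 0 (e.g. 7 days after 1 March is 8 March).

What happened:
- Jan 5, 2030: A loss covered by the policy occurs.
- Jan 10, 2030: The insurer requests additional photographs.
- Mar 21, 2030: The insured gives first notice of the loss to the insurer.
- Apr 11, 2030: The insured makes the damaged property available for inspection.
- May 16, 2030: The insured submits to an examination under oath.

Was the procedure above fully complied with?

No

(1) due by Jan 5, 2030 + 70 days = Mar 16, 2030; Mar 21, 2030 misses that deadline by 5 days.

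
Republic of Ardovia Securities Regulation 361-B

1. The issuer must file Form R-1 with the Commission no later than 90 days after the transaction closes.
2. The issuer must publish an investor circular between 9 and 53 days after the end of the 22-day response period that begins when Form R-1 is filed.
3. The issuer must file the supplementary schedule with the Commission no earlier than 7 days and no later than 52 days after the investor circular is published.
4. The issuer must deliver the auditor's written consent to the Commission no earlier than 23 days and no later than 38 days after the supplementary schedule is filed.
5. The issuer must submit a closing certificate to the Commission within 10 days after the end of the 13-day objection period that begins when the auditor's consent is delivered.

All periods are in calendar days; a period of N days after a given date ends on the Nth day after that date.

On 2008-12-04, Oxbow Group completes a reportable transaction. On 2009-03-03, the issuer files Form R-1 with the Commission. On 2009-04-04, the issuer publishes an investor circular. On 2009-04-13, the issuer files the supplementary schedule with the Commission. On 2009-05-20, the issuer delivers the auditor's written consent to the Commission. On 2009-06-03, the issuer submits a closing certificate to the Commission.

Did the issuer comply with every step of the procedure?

Yes

Step 1 — counting 90 days from 2008-12-04 (when the transaction closes) gives a deadline of 2009-03-04; done 2009-03-03 — timely.
Step 2 — 9 and 53 days from 2009-03-25 (end of the 22-day response period, which began when Form R-1 is filed on 2009-03-03) are 2009-04-03 and 2009-05-17 respectively; 2009-04-04 falls inside that range.
Step 3 — 7 and 52 days from 2009-04-04 (when the investor circular is published) are 2009-04-11 and 2009-05-26 respectively; done 2009-04-13, which is between those dates.
Step 4 — 23 and 38 days from 2009-04-13 (when the supplementary schedule is filed) are 2009-05-06 and 2009-05-21 respectively; done 2009-05-20, which is between those dates.
Step 5 — counting 10 days from 2009-06-02 (end of the 13-day objection period, which began when the auditor's consent is delivered on 2009-05-20) gives a deadline of 2009-06-12; done 2009-06-03 — timely.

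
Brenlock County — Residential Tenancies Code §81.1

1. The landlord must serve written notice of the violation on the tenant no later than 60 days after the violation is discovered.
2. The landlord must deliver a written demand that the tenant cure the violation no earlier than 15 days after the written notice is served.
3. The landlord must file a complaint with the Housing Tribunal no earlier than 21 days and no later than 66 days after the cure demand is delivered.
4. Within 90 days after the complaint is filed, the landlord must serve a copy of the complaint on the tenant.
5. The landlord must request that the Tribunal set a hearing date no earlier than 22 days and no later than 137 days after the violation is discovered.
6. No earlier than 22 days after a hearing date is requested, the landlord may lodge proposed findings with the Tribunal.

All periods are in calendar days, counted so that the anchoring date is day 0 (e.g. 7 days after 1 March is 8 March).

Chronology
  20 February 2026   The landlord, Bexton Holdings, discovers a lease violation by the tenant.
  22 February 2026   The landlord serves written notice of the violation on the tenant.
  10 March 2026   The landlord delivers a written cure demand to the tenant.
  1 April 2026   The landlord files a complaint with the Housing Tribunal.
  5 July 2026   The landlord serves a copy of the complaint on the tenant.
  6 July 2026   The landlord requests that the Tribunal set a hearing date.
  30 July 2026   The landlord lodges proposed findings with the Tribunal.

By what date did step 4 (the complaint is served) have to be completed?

Step 4 runs from 1 April 2026, when the complaint is filed. 90 days after 1 April 2026 is 30 June 2026.

30 June 2026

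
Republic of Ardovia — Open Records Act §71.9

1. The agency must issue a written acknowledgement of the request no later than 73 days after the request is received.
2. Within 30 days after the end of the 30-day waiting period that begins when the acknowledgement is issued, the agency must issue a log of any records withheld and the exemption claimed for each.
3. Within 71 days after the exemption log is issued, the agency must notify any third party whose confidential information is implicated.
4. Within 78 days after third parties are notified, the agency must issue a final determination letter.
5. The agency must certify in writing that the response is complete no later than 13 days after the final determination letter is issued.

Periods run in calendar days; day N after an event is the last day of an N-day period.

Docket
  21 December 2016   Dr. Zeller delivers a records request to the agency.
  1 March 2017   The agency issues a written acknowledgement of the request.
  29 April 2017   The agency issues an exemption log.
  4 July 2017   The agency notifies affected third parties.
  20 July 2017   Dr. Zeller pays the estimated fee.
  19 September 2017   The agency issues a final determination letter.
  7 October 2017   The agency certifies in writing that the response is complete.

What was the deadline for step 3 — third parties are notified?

9 July 2017

Step 3 runs from 29 April 2017, when the exemption log is issued. 71 days after 29 April 2017 is 9 July 2017.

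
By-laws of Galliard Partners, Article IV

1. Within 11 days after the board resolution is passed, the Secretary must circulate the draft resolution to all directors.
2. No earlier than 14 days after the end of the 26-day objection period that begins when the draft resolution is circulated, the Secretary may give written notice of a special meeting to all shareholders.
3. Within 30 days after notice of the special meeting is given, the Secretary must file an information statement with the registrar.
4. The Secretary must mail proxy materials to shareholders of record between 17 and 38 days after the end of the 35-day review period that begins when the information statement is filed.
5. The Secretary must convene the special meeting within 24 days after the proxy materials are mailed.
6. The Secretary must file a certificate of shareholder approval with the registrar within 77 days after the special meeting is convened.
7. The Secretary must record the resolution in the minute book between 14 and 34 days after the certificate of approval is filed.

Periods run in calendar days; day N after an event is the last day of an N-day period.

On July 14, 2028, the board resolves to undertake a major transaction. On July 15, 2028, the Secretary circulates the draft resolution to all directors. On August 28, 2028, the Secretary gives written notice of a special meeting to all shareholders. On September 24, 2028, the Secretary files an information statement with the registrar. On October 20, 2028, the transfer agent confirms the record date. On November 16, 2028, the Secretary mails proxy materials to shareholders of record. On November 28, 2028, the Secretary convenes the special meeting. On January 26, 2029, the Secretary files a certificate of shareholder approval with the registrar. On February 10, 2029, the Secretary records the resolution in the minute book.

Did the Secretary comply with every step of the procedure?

Yes

(1) due by July 14, 2028 + 11 days = July 25, 2028; done July 15, 2028 — timely.
(2) permitted from August 10, 2028 + 14 days = August 24, 2028 onward; done August 28, 2028 — permitted.
(3) due by August 28, 2028 + 30 days = September 27, 2028; completed September 24, 2028, before the deadline.
(4) the permitted window runs from October 29, 2028 + 17 = November 15, 2028 to October 29, 2028 + 38 = December 6, 2028; done November 16, 2028, which is between those dates.
(5) due by November 16, 2028 + 24 days = December 10, 2028; done November 28, 2028 — timely.
(6) due by November 28, 2028 + 77 days = February 13, 2029; January 26, 2029 is within that limit.
(7) the permitted window runs from January 26, 2029 + 14 = February 9, 2029 to January 26, 2029 + 34 = March 1, 2029; done February 10, 2029 — within the window.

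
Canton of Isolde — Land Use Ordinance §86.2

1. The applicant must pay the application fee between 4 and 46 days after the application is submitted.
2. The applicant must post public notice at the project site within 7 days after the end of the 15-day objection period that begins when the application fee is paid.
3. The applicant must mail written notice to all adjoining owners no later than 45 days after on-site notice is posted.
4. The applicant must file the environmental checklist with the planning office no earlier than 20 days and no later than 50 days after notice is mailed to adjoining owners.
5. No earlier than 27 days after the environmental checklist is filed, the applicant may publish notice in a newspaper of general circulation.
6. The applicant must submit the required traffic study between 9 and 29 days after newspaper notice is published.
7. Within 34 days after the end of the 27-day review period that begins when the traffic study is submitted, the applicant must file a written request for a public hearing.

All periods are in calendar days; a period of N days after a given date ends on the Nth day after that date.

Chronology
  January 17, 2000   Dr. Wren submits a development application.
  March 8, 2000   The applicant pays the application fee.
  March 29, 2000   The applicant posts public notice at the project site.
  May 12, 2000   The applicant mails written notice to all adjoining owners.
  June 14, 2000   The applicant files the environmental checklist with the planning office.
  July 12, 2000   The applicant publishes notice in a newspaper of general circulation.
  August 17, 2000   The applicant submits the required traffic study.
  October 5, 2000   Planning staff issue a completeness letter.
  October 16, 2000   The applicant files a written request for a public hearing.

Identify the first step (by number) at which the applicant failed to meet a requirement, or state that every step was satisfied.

Step 1 — 4 and 46 days from January 17, 2000 (when the application is submitted) are January 21, 2000 and March 3, 2000 respectively; done March 8, 2000 — 5 days after the window closed.

Step 1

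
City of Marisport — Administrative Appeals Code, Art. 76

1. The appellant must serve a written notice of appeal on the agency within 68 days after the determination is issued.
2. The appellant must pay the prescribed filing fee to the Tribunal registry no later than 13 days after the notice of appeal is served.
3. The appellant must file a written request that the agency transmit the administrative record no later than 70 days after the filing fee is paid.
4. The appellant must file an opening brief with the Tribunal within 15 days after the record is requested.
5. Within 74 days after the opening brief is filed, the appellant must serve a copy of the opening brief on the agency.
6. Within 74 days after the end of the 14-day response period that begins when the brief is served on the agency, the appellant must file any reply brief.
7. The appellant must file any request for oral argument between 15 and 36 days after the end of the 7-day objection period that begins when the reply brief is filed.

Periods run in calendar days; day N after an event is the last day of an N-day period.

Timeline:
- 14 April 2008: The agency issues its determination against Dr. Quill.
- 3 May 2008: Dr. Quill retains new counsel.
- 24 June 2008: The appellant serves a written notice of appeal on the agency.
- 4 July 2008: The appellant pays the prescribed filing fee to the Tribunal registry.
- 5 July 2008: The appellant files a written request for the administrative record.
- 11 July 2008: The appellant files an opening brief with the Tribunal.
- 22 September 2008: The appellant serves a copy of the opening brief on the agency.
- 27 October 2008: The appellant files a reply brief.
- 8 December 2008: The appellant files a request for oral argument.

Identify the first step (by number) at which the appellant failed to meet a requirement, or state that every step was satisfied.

Step 1

Step 1: 68 days after 14 April 2008 (when the determination is issued) is 21 June 2008; not done until 24 June 2008, 3 days after the deadline.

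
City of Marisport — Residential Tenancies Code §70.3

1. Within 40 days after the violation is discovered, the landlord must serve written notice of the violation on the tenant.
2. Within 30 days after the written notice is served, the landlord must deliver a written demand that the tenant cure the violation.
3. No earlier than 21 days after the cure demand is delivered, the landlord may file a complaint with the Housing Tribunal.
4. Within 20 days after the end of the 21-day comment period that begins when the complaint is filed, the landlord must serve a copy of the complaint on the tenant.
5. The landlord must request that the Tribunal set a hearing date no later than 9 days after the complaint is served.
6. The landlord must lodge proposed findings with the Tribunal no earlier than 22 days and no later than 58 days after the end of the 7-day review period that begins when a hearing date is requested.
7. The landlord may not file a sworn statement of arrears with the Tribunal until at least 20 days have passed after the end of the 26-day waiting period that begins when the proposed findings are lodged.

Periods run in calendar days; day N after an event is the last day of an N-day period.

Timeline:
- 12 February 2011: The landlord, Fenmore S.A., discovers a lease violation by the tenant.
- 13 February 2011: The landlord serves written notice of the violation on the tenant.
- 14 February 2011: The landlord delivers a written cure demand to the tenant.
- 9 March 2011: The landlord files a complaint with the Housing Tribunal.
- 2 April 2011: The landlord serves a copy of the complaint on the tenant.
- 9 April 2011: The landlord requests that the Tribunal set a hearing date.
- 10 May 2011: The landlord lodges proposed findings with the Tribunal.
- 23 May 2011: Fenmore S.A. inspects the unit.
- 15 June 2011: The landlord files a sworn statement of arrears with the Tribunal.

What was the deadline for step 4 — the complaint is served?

19 April 2011

The complaint is filed on 9 March 2011; the 21-day comment period therefore ends 30 March 2011, and step 4 runs from that date. 20 days after 30 March 2011 is 19 April 2011.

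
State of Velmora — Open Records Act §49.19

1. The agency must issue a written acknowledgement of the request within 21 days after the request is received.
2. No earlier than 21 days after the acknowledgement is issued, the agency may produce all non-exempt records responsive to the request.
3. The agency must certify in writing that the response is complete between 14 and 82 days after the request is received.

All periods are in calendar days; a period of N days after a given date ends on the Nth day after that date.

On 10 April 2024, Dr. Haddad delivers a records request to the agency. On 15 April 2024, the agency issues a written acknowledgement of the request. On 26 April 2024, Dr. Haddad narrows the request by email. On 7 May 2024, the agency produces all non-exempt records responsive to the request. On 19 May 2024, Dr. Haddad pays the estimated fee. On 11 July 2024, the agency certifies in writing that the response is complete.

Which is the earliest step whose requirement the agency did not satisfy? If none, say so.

(1) due by 10 April 2024 + 21 days = 1 May 2024; 15 April 2024 is within that limit.
(2) permitted from 15 April 2024 + 21 days = 6 May 2024 onward; done 7 May 2024 — permitted.
(3) the permitted window runs from 10 April 2024 + 14 = 24 April 2024 to 10 April 2024 + 82 = 1 July 2024; done 11 July 2024 — 10 days after the window closed.

Step 3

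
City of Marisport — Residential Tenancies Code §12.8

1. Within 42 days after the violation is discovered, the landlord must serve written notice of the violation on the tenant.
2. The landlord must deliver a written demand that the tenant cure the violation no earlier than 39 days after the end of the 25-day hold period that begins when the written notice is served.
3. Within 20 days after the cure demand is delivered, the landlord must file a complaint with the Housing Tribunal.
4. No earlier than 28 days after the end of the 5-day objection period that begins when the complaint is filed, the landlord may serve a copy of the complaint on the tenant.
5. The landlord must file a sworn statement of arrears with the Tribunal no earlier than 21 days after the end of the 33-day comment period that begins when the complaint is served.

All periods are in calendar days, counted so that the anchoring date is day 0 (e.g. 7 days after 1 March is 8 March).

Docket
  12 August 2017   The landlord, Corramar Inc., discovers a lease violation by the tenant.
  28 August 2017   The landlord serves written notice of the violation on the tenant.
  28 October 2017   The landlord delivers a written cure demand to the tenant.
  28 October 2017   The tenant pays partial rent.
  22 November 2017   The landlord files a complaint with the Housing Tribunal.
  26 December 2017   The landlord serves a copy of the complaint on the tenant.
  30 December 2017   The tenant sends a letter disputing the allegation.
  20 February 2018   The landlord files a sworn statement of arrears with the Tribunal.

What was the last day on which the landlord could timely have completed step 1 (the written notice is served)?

23 September 2017

Step 1 runs from 12 August 2017, when the violation is discovered. 42 days after 12 August 2017 is 23 September 2017.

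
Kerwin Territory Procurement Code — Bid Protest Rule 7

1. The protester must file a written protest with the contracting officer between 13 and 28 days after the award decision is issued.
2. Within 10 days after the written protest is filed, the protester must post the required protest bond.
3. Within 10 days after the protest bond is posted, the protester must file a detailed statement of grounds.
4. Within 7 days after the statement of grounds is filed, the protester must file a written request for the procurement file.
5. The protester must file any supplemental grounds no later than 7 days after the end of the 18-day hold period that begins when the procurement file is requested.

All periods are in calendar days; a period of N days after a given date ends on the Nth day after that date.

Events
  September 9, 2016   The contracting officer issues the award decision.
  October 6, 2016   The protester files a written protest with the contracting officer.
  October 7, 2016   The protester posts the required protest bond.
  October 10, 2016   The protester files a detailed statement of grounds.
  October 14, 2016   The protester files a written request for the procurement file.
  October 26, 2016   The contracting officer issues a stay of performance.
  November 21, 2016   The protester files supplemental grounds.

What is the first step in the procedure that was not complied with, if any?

Step 5

(1) the permitted window runs from September 9, 2016 + 13 = September 22, 2016 to September 9, 2016 + 28 = October 7, 2016; done October 6, 2016, which is between those dates.
(2) due by October 6, 2016 + 10 days = October 16, 2016; done October 7, 2016 — timely.
(3) due by October 7, 2016 + 10 days = October 17, 2016; completed October 10, 2016, before the deadline.
(4) due by October 10, 2016 + 7 days = October 17, 2016; completed October 14, 2016, before the deadline.
(5) due by November 1, 2016 + 7 days = November 8, 2016; not done until November 21, 2016, 13 days after the deadline.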